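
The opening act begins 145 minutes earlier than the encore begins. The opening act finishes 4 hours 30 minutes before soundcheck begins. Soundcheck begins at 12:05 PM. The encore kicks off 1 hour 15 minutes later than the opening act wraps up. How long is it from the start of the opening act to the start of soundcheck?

The opening act ends at 12:05 PM − 270 min = 7:35 AM.
The encore starts at 7:35 AM + 75 min = 8:50 AM.
The opening act starts at 8:50 AM − 145 min = 6:25 AM.
From 6:25 AM to 12:05 PM is 340 minutes.

340 minutes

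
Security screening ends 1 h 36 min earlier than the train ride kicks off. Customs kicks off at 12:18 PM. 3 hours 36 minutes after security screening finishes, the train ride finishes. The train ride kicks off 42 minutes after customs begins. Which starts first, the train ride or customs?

customs

The train ride starts at 12:18 PM + 42 min = 1:00 PM.
The train ride starts at 1:00 PM and customs starts at 12:18 PM, so customs is first.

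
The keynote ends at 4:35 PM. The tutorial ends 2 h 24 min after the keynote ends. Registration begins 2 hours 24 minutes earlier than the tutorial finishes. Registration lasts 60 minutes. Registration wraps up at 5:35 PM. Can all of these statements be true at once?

Yes

The tutorial ends at 4:35 PM + 144 min = 6:59 PM.
Registration starts at 6:59 PM − 144 min = 4:35 PM.
Registration ends at 4:35 PM + 60 min = 5:35 PM.
That matches the stated 5:35 PM, so the schedule is consistent.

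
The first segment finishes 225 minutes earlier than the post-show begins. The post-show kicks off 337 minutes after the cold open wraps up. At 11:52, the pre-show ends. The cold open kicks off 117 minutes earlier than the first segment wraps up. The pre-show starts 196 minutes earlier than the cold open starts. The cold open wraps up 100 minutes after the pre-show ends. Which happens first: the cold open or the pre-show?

The cold open ends at 11:52 + 100 min = 13:32.
The post-show starts at 13:32 + 337 min = 19:09.
The first segment ends at 19:09 − 225 min = 15:24.
The cold open starts at 15:24 − 117 min = 13:27.
The pre-show starts at 13:27 − 196 min = 10:11.
The cold open starts at 13:27 and the pre-show starts at 10:11, so the pre-show is first.

the pre-show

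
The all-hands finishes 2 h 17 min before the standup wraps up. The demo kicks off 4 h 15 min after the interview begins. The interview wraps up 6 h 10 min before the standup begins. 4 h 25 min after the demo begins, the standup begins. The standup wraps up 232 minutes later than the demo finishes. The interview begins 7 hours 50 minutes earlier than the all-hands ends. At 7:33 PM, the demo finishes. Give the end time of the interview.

The standup ends at 7:33 PM + 232 min = 11:25 PM.
The all-hands ends at 11:25 PM − 137 min = 9:08 PM.
The interview starts at 9:08 PM − 470 min = 1:18 PM.
The demo starts at 1:18 PM + 255 min = 5:33 PM.
The standup starts at 5:33 PM + 265 min = 9:58 PM.
The interview ends at 9:58 PM − 370 min = 3:48 PM.

3:48 PM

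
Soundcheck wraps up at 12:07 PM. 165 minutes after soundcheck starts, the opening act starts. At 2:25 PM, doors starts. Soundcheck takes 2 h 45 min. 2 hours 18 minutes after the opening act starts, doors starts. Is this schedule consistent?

Yes

Soundcheck starts at 12:07 PM − 165 min = 9:22 AM.
The opening act starts at 9:22 AM + 165 min = 12:07 PM.
Doors starts at 12:07 PM + 138 min = 2:25 PM.
That matches the stated 2:25 PM, so the schedule is consistent.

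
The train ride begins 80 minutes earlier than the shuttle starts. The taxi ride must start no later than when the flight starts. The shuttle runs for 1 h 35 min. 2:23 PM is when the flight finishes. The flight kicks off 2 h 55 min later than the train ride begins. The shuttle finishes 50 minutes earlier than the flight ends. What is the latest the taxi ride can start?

The shuttle ends at 2:23 PM − 50 min = 1:33 PM.
The shuttle starts at 1:33 PM − 95 min = 11:58 AM.
The train ride starts at 11:58 AM − 80 min = 10:38 AM.
The flight starts at 10:38 AM + 175 min = 1:33 PM.
The taxi ride is bounded by the flight, so the latest it can start is 1:33 PM.

1:33 PM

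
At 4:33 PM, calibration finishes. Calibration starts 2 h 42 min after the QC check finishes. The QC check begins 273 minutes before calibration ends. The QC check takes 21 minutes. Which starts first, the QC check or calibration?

the QC check

The QC check starts at 4:33 PM − 273 min = 12:00 PM.
The QC check ends at 12:00 PM + 21 min = 12:21 PM.
Calibration starts at 12:21 PM + 162 min = 3:03 PM.
The QC check starts at 12:00 PM and calibration starts at 3:03 PM, so the QC check is first.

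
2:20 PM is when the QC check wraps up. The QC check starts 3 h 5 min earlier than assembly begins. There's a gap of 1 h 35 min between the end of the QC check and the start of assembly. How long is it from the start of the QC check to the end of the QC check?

Assembly starts at 2:20 PM + 95 min = 3:55 PM.
The QC check starts at 3:55 PM − 185 min = 12:50 PM.
From 12:50 PM to 2:20 PM is 90 minutes.

90 minutes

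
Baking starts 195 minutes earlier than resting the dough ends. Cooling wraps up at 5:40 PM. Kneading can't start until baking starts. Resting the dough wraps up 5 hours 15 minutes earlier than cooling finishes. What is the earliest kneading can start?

Resting the dough ends at 5:40 PM − 315 min = 12:25 PM.
Baking starts at 12:25 PM − 195 min = 9:10 AM.
Kneading is bounded by baking, so the earliest it can start is 9:10 AM.

9:10 AM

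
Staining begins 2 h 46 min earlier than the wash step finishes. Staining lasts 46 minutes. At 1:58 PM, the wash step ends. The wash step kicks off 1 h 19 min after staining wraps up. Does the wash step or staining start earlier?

staining

Staining starts at 1:58 PM − 166 min = 11:12 AM.
Staining ends at 11:12 AM + 46 min = 11:58 AM.
The wash step starts at 11:58 AM + 79 min = 1:17 PM.
The wash step starts at 1:17 PM and staining starts at 11:12 AM, so staining is first.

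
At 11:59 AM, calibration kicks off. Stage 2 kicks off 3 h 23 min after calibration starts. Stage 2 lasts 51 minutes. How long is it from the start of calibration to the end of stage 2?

254 minutes

Stage 2 starts at 11:59 AM + 203 min = 3:22 PM.
Stage 2 ends at 3:22 PM + 51 min = 4:13 PM.
From 11:59 AM to 4:13 PM is 254 minutes.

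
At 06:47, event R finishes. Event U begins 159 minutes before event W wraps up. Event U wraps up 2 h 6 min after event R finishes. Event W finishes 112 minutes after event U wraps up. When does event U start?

Event U ends at 06:47 + 126 min = 08:53.
Event W ends at 08:53 + 112 min = 10:45.
Event U starts at 10:45 − 159 min = 08:06.

08:06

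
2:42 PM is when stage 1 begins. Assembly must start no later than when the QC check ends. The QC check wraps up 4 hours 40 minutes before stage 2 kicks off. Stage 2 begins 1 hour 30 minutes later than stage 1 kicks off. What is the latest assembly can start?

Stage 2 starts at 2:42 PM + 90 min = 4:12 PM.
The QC check ends at 4:12 PM − 280 min = 11:32 AM.
Assembly is bounded by the QC check, so the latest it can start is 11:32 AM.

11:32 AM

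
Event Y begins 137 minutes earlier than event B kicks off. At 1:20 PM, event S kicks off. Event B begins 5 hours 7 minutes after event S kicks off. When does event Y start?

Event B starts at 1:20 PM + 307 min = 6:27 PM.
Event Y starts at 6:27 PM − 137 min = 4:10 PM.

4:10 PM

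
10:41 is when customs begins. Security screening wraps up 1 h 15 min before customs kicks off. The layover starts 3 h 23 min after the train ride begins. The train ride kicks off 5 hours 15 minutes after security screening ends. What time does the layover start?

18:04

Security screening ends at 10:41 − 75 min = 09:26.
The train ride starts at 09:26 + 315 min = 14:41.
The layover starts at 14:41 + 203 min = 18:04.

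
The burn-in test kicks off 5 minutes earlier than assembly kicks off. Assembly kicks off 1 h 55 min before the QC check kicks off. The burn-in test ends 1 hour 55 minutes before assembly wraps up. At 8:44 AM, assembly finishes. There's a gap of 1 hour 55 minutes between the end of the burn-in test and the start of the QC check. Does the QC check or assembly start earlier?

The burn-in test ends at 8:44 AM − 115 min = 6:49 AM.
The QC check starts at 6:49 AM + 115 min = 8:44 AM.
Assembly starts at 8:44 AM − 115 min = 6:49 AM.
The QC check starts at 8:44 AM and assembly starts at 6:49 AM, so assembly is first.

assembly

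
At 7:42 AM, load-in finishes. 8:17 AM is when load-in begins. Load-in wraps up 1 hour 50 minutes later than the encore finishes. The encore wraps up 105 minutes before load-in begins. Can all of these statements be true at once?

No

The encore ends at 8:17 AM − 105 min = 6:32 AM.
Load-in ends at 6:32 AM + 110 min = 8:22 AM.
But load-in is also said to end at 7:42 AM — a 40-minute conflict.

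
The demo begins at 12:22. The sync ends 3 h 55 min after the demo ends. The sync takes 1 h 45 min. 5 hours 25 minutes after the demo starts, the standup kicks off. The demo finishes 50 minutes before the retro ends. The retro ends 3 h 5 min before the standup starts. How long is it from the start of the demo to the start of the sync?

The standup starts at 12:22 + 325 min = 17:47.
The retro ends at 17:47 − 185 min = 14:42.
The demo ends at 14:42 − 50 min = 13:52.
The sync ends at 13:52 + 235 min = 17:47.
The sync starts at 17:47 − 105 min = 16:02.
From 12:22 to 16:02 is 3 h 40 min.

3 h 40 min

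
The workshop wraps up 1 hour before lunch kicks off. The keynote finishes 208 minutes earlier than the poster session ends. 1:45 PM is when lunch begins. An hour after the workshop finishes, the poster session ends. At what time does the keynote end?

10:17 AM

The workshop ends at 1:45 PM − 60 min = 12:45 PM.
The poster session ends at 12:45 PM + 60 min = 1:45 PM.
The keynote ends at 1:45 PM − 208 min = 10:17 AM.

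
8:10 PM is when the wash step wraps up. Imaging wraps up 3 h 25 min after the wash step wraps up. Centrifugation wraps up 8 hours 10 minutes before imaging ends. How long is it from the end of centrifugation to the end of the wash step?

4 hours 45 minutes

Imaging ends at 8:10 PM + 205 min = 11:35 PM.
Centrifugation ends at 11:35 PM − 490 min = 3:25 PM.
From 3:25 PM to 8:10 PM is 4 hours 45 minutes.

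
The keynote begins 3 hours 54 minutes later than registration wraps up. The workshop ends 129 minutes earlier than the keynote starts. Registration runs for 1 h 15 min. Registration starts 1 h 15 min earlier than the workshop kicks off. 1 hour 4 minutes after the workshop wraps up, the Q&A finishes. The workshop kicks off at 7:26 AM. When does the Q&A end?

10:15 AM

Registration starts at 7:26 AM − 75 min = 6:11 AM.
Registration ends at 6:11 AM + 75 min = 7:26 AM.
The keynote starts at 7:26 AM + 234 min = 11:20 AM.
The workshop ends at 11:20 AM − 129 min = 9:11 AM.
The Q&A ends at 9:11 AM + 64 min = 10:15 AM.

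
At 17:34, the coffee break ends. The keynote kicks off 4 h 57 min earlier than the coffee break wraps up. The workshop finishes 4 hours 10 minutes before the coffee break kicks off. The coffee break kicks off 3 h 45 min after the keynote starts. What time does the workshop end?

12:12

The keynote starts at 17:34 − 297 min = 12:37.
The coffee break starts at 12:37 + 225 min = 16:22.
The workshop ends at 16:22 − 250 min = 12:12.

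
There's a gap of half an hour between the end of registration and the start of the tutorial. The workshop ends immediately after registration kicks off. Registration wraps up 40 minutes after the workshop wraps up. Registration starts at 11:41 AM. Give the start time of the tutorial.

The workshop ends at 11:41 AM.
Registration ends at 11:41 AM + 40 min = 12:21 PM.
The tutorial starts at 12:21 PM + 30 min = 12:51 PM.

12:51 PM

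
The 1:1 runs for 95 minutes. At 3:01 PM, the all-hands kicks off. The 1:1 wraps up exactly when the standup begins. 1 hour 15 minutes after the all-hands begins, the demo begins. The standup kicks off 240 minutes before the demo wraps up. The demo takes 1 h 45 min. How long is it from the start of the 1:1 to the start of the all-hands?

The demo starts at 3:01 PM + 75 min = 4:16 PM.
The demo ends at 4:16 PM + 105 min = 6:01 PM.
The standup starts at 6:01 PM − 240 min = 2:01 PM.
So the 1:1 ends at 2:01 PM.
The 1:1 starts at 2:01 PM − 95 min = 12:26 PM.
From 12:26 PM to 3:01 PM is 2 h 35 min.

2 h 35 min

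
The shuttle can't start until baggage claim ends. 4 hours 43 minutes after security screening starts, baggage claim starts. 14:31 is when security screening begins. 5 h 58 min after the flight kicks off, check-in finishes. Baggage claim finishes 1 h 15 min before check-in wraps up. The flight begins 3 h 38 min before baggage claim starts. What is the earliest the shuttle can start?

20:19

Baggage claim starts at 14:31 + 283 min = 19:14.
The flight starts at 19:14 − 218 min = 15:36.
Check-in ends at 15:36 + 358 min = 21:34.
Baggage claim ends at 21:34 − 75 min = 20:19.
The shuttle is bounded by baggage claim, so the earliest it can start is 20:19.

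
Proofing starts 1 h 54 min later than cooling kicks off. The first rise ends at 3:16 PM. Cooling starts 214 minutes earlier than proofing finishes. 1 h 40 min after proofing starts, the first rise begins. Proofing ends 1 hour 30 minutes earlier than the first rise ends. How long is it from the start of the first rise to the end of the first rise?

1 h 30 min

Proofing ends at 3:16 PM − 90 min = 1:46 PM.
Cooling starts at 1:46 PM − 214 min = 10:12 AM.
Proofing starts at 10:12 AM + 114 min = 12:06 PM.
The first rise starts at 12:06 PM + 100 min = 1:46 PM.
From 1:46 PM to 3:16 PM is 1 h 30 min.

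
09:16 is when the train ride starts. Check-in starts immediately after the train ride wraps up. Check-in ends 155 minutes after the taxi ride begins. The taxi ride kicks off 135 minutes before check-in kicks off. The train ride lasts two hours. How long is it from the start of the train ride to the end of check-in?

140 minutes

The train ride ends at 09:16 + 120 min = 11:16.
So check-in starts at 11:16.
The taxi ride starts at 11:16 − 135 min = 09:01.
Check-in ends at 09:01 + 155 min = 11:36.
From 09:16 to 11:36 is 140 minutes.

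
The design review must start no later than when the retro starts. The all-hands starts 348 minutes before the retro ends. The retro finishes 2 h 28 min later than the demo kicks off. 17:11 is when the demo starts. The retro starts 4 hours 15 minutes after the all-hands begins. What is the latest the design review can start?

18:06

The retro ends at 17:11 + 148 min = 19:39.
The all-hands starts at 19:39 − 348 min = 13:51.
The retro starts at 13:51 + 255 min = 18:06.
The design review is bounded by the retro, so the latest it can start is 18:06.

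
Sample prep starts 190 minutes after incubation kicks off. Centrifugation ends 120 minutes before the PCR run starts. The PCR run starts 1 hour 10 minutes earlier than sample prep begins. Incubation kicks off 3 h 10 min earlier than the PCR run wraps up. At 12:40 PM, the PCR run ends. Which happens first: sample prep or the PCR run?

Incubation starts at 12:40 PM − 190 min = 9:30 AM.
Sample prep starts at 9:30 AM + 190 min = 12:40 PM.
The PCR run starts at 12:40 PM − 70 min = 11:30 AM.
Sample prep starts at 12:40 PM and the PCR run starts at 11:30 AM, so the PCR run is first.

the PCR run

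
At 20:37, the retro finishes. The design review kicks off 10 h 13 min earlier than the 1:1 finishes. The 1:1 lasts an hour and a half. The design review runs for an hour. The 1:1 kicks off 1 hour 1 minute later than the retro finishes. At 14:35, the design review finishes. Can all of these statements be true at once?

No

The 1:1 starts at 20:37 + 61 min = 21:38.
The 1:1 ends at 21:38 + 90 min = 23:08.
The design review starts at 23:08 − 613 min = 12:55.
The design review ends at 12:55 + 60 min = 13:55.
But the design review is also said to end at 14:35 — a 40-minute conflict.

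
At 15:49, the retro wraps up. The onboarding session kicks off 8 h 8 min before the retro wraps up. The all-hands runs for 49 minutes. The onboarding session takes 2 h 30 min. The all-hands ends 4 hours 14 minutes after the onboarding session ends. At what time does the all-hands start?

The onboarding session starts at 15:49 − 488 min = 07:41.
The onboarding session ends at 07:41 + 150 min = 10:11.
The all-hands ends at 10:11 + 254 min = 14:25.
The all-hands starts at 14:25 − 49 min = 13:36.

13:36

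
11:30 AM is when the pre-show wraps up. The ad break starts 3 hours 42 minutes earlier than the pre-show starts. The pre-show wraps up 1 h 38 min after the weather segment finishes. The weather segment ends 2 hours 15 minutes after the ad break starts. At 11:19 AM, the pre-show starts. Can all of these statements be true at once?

Yes

The ad break starts at 11:19 AM − 222 min = 7:37 AM.
The weather segment ends at 7:37 AM + 135 min = 9:52 AM.
The pre-show ends at 9:52 AM + 98 min = 11:30 AM.
That matches the stated 11:30 AM, so the schedule is consistent.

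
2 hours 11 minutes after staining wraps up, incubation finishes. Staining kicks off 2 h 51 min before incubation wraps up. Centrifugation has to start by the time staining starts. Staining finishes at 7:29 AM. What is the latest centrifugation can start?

Incubation ends at 7:29 AM + 131 min = 9:40 AM.
Staining starts at 9:40 AM − 171 min = 6:49 AM.
Centrifugation is bounded by staining, so the latest it can start is 6:49 AM.

6:49 AM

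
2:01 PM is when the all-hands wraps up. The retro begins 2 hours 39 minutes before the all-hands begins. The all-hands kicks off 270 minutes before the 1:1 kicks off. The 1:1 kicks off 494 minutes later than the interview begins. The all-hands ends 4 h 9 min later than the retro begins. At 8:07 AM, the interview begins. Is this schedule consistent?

The 1:1 starts at 8:07 AM + 494 min = 4:21 PM.
The all-hands starts at 4:21 PM − 270 min = 11:51 AM.
The retro starts at 11:51 AM − 159 min = 9:12 AM.
The all-hands ends at 9:12 AM + 249 min = 1:21 PM.
But the all-hands is also said to end at 2:01 PM — a 40-minute conflict.

No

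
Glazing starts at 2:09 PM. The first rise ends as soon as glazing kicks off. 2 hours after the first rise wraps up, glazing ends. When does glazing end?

The first rise ends at 2:09 PM.
Glazing ends at 2:09 PM + 120 min = 4:09 PM.

4:09 PM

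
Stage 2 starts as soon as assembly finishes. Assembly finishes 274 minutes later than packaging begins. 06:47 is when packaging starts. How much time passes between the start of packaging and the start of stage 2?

Assembly ends at 06:47 + 274 min = 11:21.
So stage 2 starts at 11:21.
From 06:47 to 11:21 is 4 h 34 min.

4 h 34 min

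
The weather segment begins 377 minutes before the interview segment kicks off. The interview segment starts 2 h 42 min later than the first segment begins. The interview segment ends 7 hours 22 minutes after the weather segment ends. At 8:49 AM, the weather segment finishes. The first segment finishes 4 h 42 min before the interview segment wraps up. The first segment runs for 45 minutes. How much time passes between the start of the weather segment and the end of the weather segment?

1 h 40 min

The interview segment ends at 8:49 AM + 442 min = 4:11 PM.
The first segment ends at 4:11 PM − 282 min = 11:29 AM.
The first segment starts at 11:29 AM − 45 min = 10:44 AM.
The interview segment starts at 10:44 AM + 162 min = 1:26 PM.
The weather segment starts at 1:26 PM − 377 min = 7:09 AM.
From 7:09 AM to 8:49 AM is 1 h 40 min.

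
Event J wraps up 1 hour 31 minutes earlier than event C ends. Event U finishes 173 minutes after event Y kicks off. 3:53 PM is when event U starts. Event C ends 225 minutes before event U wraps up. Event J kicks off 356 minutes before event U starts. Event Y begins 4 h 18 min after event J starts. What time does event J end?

Event J starts at 3:53 PM − 356 min = 9:57 AM.
Event Y starts at 9:57 AM + 258 min = 2:15 PM.
Event U ends at 2:15 PM + 173 min = 5:08 PM.
Event C ends at 5:08 PM − 225 min = 1:23 PM.
Event J ends at 1:23 PM − 91 min = 11:52 AM.

11:52 AM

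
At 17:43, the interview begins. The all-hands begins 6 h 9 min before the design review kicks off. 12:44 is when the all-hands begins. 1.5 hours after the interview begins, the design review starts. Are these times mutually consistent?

The design review starts at 17:43 + 90 min = 19:13.
The all-hands starts at 19:13 − 369 min = 13:04.
But the all-hands is also said to start at 12:44 — a 20-minute conflict.

No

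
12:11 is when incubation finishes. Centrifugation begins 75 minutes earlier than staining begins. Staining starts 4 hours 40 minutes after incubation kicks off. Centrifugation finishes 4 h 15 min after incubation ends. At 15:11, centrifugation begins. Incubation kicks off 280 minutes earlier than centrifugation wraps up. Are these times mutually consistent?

Centrifugation ends at 12:11 + 255 min = 16:26.
Incubation starts at 16:26 − 280 min = 11:46.
Staining starts at 11:46 + 280 min = 16:26.
Centrifugation starts at 16:26 − 75 min = 15:11.
That matches the stated 15:11, so the schedule is consistent.

Yes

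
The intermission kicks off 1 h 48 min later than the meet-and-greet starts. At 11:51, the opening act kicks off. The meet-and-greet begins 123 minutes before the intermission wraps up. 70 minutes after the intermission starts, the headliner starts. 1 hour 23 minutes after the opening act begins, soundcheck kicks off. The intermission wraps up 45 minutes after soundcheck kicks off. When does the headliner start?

Soundcheck starts at 11:51 + 83 min = 13:14.
The intermission ends at 13:14 + 45 min = 13:59.
The meet-and-greet starts at 13:59 − 123 min = 11:56.
The intermission starts at 11:56 + 108 min = 13:44.
The headliner starts at 13:44 + 70 min = 14:54.

14:54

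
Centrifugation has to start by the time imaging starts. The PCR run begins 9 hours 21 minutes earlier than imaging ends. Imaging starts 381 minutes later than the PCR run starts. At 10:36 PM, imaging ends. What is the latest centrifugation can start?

The PCR run starts at 10:36 PM − 561 min = 1:15 PM.
Imaging starts at 1:15 PM + 381 min = 7:36 PM.
Centrifugation is bounded by imaging, so the latest it can start is 7:36 PM.

7:36 PM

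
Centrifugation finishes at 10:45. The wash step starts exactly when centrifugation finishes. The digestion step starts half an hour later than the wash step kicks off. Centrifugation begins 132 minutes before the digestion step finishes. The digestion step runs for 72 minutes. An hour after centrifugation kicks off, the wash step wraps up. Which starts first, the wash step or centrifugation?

The wash step starts at 10:45.
The digestion step starts at 10:45 + 30 min = 11:15.
The digestion step ends at 11:15 + 72 min = 12:27.
Centrifugation starts at 12:27 − 132 min = 10:15.
The wash step starts at 10:45 and centrifugation starts at 10:15, so centrifugation is first.

centrifugation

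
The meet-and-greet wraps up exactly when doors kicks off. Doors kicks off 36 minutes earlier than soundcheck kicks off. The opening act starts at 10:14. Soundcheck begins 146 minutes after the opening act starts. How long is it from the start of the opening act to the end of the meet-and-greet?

Soundcheck starts at 10:14 + 146 min = 12:40.
Doors starts at 12:40 − 36 min = 12:04.
So the meet-and-greet ends at 12:04.
From 10:14 to 12:04 is 110 minutes.

110 minutes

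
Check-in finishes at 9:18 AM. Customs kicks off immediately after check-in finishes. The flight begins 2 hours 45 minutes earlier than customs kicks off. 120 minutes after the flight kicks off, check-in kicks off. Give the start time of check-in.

8:33 AM

Customs starts at 9:18 AM.
The flight starts at 9:18 AM − 165 min = 6:33 AM.
Check-in starts at 6:33 AM + 120 min = 8:33 AM.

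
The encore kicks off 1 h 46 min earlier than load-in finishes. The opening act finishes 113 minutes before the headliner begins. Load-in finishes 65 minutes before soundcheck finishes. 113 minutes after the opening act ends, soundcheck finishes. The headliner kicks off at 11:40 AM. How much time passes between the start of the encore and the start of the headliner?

The opening act ends at 11:40 AM − 113 min = 9:47 AM.
Soundcheck ends at 9:47 AM + 113 min = 11:40 AM.
Load-in ends at 11:40 AM − 65 min = 10:35 AM.
The encore starts at 10:35 AM − 106 min = 8:49 AM.
From 8:49 AM to 11:40 AM is 2 h 51 min.

2 h 51 min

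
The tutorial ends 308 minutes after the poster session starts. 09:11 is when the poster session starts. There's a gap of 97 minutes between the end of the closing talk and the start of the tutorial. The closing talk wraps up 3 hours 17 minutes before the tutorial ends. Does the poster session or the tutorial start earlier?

The tutorial ends at 09:11 + 308 min = 14:19.
The closing talk ends at 14:19 − 197 min = 11:02.
The tutorial starts at 11:02 + 97 min = 12:39.
The poster session starts at 09:11 and the tutorial starts at 12:39, so the poster session is first.

the poster session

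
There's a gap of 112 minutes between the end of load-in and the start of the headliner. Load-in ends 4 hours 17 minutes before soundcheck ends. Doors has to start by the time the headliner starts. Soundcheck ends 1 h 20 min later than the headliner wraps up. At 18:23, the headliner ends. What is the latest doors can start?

17:18

Soundcheck ends at 18:23 + 80 min = 19:43.
Load-in ends at 19:43 − 257 min = 15:26.
The headliner starts at 15:26 + 112 min = 17:18.
Doors is bounded by the headliner, so the latest it can start is 17:18.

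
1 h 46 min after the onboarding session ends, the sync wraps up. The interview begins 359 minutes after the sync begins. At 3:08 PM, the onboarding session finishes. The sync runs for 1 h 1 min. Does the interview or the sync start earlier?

the sync

The sync ends at 3:08 PM + 106 min = 4:54 PM.
The sync starts at 4:54 PM − 61 min = 3:53 PM.
The interview starts at 3:53 PM + 359 min = 9:52 PM.
The interview starts at 9:52 PM and the sync starts at 3:53 PM, so the sync is first.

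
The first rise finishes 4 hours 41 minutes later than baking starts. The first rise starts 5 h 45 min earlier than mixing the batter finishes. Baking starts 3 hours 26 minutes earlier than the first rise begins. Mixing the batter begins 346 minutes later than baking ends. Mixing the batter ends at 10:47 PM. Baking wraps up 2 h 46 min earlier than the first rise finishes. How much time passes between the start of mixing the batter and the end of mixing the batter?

1 h 30 min

The first rise starts at 10:47 PM − 345 min = 5:02 PM.
Baking starts at 5:02 PM − 206 min = 1:36 PM.
The first rise ends at 1:36 PM + 281 min = 6:17 PM.
Baking ends at 6:17 PM − 166 min = 3:31 PM.
Mixing the batter starts at 3:31 PM + 346 min = 9:17 PM.
From 9:17 PM to 10:47 PM is 1 h 30 min.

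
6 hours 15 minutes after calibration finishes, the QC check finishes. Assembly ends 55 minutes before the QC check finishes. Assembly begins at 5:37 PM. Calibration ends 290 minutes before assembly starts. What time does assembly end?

6:07 PM

Calibration ends at 5:37 PM − 290 min = 12:47 PM.
The QC check ends at 12:47 PM + 375 min = 7:02 PM.
Assembly ends at 7:02 PM − 55 min = 6:07 PM.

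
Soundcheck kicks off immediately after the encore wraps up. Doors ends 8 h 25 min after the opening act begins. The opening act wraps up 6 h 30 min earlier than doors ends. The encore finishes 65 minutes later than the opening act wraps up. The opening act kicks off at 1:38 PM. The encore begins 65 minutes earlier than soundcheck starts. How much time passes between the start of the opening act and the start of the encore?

115 minutes

Doors ends at 1:38 PM + 505 min = 10:03 PM.
The opening act ends at 10:03 PM − 390 min = 3:33 PM.
The encore ends at 3:33 PM + 65 min = 4:38 PM.
So soundcheck starts at 4:38 PM.
The encore starts at 4:38 PM − 65 min = 3:33 PM.
From 1:38 PM to 3:33 PM is 115 minutes.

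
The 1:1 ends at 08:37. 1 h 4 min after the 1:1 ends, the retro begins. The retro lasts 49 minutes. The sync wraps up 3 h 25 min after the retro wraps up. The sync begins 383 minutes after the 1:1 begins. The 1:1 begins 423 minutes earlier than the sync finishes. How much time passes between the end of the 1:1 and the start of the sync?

278 minutes

The retro starts at 08:37 + 64 min = 09:41.
The retro ends at 09:41 + 49 min = 10:30.
The sync ends at 10:30 + 205 min = 13:55.
The 1:1 starts at 13:55 − 423 min = 06:52.
The sync starts at 06:52 + 383 min = 13:15.
From 08:37 to 13:15 is 278 minutes.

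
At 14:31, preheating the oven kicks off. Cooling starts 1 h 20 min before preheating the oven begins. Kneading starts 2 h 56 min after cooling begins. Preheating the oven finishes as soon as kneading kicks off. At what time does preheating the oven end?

Cooling starts at 14:31 − 80 min = 13:11.
Kneading starts at 13:11 + 176 min = 16:07.
So preheating the oven ends at 16:07.

16:07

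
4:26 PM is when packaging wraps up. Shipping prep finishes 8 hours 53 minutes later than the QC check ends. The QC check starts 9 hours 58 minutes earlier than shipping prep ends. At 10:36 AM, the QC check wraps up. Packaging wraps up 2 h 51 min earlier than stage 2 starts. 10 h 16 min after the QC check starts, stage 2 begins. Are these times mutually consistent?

Shipping prep ends at 10:36 AM + 533 min = 7:29 PM.
The QC check starts at 7:29 PM − 598 min = 9:31 AM.
Stage 2 starts at 9:31 AM + 616 min = 7:47 PM.
Packaging ends at 7:47 PM − 171 min = 4:56 PM.
But packaging is also said to end at 4:26 PM — a 30-minute conflict.

No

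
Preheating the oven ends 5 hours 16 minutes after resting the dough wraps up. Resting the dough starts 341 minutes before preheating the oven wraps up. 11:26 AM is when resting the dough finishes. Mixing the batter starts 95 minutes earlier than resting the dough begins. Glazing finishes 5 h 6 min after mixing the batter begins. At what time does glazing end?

Preheating the oven ends at 11:26 AM + 316 min = 4:42 PM.
Resting the dough starts at 4:42 PM − 341 min = 11:01 AM.
Mixing the batter starts at 11:01 AM − 95 min = 9:26 AM.
Glazing ends at 9:26 AM + 306 min = 2:32 PM.

2:32 PM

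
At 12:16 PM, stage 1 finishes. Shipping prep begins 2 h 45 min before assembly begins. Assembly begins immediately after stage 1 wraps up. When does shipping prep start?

Assembly starts at 12:16 PM.
Shipping prep starts at 12:16 PM − 165 min = 9:31 AM.

9:31 AM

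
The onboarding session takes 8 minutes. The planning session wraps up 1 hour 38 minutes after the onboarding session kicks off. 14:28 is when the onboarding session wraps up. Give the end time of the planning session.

The onboarding session starts at 14:28 − 8 min = 14:20.
The planning session ends at 14:20 + 98 min = 15:58.

15:58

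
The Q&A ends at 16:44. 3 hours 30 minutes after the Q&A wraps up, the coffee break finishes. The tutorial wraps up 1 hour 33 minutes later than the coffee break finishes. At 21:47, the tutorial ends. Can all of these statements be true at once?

Yes

The coffee break ends at 16:44 + 210 min = 20:14.
The tutorial ends at 20:14 + 93 min = 21:47.
That matches the stated 21:47, so the schedule is consistent.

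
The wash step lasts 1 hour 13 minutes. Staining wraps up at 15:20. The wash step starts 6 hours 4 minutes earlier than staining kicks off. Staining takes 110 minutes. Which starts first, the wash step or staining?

the wash step

Staining starts at 15:20 − 110 min = 13:30.
The wash step starts at 13:30 − 364 min = 07:26.
The wash step starts at 07:26 and staining starts at 13:30, so the wash step is first.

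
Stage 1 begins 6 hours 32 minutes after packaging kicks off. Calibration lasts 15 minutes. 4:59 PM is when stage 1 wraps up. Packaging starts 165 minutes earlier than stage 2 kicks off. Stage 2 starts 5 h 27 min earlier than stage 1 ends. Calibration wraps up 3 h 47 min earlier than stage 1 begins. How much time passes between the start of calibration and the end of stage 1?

Stage 2 starts at 4:59 PM − 327 min = 11:32 AM.
Packaging starts at 11:32 AM − 165 min = 8:47 AM.
Stage 1 starts at 8:47 AM + 392 min = 3:19 PM.
Calibration ends at 3:19 PM − 227 min = 11:32 AM.
Calibration starts at 11:32 AM − 15 min = 11:17 AM.
From 11:17 AM to 4:59 PM is 342 minutes.

342 minutes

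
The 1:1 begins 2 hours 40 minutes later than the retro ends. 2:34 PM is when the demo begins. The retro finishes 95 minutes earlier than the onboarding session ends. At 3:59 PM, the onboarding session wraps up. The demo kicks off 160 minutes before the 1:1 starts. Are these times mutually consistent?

No

The retro ends at 3:59 PM − 95 min = 2:24 PM.
The 1:1 starts at 2:24 PM + 160 min = 5:04 PM.
The demo starts at 5:04 PM − 160 min = 2:24 PM.
But the demo is also said to start at 2:34 PM — a 10-minute conflict.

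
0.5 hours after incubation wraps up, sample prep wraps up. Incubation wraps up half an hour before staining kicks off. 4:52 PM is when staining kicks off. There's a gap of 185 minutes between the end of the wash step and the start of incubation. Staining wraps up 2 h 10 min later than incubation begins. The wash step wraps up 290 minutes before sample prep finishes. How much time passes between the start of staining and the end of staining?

25 minutes

Incubation ends at 4:52 PM − 30 min = 4:22 PM.
Sample prep ends at 4:22 PM + 30 min = 4:52 PM.
The wash step ends at 4:52 PM − 290 min = 12:02 PM.
Incubation starts at 12:02 PM + 185 min = 3:07 PM.
Staining ends at 3:07 PM + 130 min = 5:17 PM.
From 4:52 PM to 5:17 PM is 25 minutes.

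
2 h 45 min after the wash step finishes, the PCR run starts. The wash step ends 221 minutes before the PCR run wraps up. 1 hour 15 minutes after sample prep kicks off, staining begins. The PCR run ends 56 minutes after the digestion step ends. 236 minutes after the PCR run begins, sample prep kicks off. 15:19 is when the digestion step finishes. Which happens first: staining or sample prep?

sample prep

The PCR run ends at 15:19 + 56 min = 16:15.
The wash step ends at 16:15 − 221 min = 12:34.
The PCR run starts at 12:34 + 165 min = 15:19.
Sample prep starts at 15:19 + 236 min = 19:15.
Staining starts at 19:15 + 75 min = 20:30.
Staining starts at 20:30 and sample prep starts at 19:15, so sample prep is first.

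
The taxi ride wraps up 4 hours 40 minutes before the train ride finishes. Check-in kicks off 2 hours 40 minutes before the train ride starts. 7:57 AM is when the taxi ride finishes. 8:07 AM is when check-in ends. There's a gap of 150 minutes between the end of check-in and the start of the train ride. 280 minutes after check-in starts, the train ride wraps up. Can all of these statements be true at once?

The train ride starts at 8:07 AM + 150 min = 10:37 AM.
Check-in starts at 10:37 AM − 160 min = 7:57 AM.
The train ride ends at 7:57 AM + 280 min = 12:37 PM.
The taxi ride ends at 12:37 PM − 280 min = 7:57 AM.
That matches the stated 7:57 AM, so the schedule is consistent.

Yes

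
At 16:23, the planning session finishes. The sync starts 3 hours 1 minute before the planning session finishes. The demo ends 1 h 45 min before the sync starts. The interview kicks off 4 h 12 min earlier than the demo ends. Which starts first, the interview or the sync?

The sync starts at 16:23 − 181 min = 13:22.
The demo ends at 13:22 − 105 min = 11:37.
The interview starts at 11:37 − 252 min = 07:25.
The interview starts at 07:25 and the sync starts at 13:22, so the interview is first.

the interview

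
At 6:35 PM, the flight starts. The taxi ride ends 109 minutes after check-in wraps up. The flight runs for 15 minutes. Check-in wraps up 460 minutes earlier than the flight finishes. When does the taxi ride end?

12:59 PM

The flight ends at 6:35 PM + 15 min = 6:50 PM.
Check-in ends at 6:50 PM − 460 min = 11:10 AM.
The taxi ride ends at 11:10 AM + 109 min = 12:59 PM.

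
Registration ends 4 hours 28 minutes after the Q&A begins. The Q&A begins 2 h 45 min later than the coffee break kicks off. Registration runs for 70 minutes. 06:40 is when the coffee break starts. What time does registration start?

12:43

The Q&A starts at 06:40 + 165 min = 09:25.
Registration ends at 09:25 + 268 min = 13:53.
Registration starts at 13:53 − 70 min = 12:43.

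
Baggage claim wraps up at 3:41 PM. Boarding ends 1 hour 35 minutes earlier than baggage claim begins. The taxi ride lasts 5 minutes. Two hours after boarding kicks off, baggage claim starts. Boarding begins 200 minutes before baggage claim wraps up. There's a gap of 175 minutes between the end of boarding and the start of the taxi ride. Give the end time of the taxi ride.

Boarding starts at 3:41 PM − 200 min = 12:21 PM.
Baggage claim starts at 12:21 PM + 120 min = 2:21 PM.
Boarding ends at 2:21 PM − 95 min = 12:46 PM.
The taxi ride starts at 12:46 PM + 175 min = 3:41 PM.
The taxi ride ends at 3:41 PM + 5 min = 3:46 PM.

3:46 PM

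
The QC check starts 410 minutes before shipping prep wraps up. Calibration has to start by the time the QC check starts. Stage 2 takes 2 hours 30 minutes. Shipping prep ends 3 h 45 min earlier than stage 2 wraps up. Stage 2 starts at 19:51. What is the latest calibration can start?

11:46

Stage 2 ends at 19:51 + 150 min = 22:21.
Shipping prep ends at 22:21 − 225 min = 18:36.
The QC check starts at 18:36 − 410 min = 11:46.
Calibration is bounded by the QC check, so the latest it can start is 11:46.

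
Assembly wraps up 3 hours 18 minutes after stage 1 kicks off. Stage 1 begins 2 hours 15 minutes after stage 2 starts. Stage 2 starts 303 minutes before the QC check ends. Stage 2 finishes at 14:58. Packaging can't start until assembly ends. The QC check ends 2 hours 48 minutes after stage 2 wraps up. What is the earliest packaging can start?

The QC check ends at 14:58 + 168 min = 17:46.
Stage 2 starts at 17:46 − 303 min = 12:43.
Stage 1 starts at 12:43 + 135 min = 14:58.
Assembly ends at 14:58 + 198 min = 18:16.
Packaging is bounded by assembly, so the earliest it can start is 18:16.

18:16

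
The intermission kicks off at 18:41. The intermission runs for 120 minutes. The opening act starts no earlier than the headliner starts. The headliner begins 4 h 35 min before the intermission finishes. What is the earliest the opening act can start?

16:06

The intermission ends at 18:41 + 120 min = 20:41.
The headliner starts at 20:41 − 275 min = 16:06.
The opening act is bounded by the headliner, so the earliest it can start is 16:06.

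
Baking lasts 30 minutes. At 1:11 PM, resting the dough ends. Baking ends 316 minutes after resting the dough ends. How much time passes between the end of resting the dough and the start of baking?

4 hours 46 minutes

Baking ends at 1:11 PM + 316 min = 6:27 PM.
Baking starts at 6:27 PM − 30 min = 5:57 PM.
From 1:11 PM to 5:57 PM is 4 hours 46 minutes.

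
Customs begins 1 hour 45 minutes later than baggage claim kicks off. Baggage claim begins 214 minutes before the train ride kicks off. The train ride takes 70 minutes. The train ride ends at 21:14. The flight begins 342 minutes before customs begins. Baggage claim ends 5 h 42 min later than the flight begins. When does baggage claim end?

The train ride starts at 21:14 − 70 min = 20:04.
Baggage claim starts at 20:04 − 214 min = 16:30.
Customs starts at 16:30 + 105 min = 18:15.
The flight starts at 18:15 − 342 min = 12:33.
Baggage claim ends at 12:33 + 342 min = 18:15.

18:15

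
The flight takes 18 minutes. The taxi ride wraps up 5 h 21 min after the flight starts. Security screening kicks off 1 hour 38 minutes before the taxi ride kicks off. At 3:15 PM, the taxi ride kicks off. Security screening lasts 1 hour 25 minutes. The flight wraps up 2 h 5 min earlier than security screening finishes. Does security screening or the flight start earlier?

Security screening starts at 3:15 PM − 98 min = 1:37 PM.
Security screening ends at 1:37 PM + 85 min = 3:02 PM.
The flight ends at 3:02 PM − 125 min = 12:57 PM.
The flight starts at 12:57 PM − 18 min = 12:39 PM.
Security screening starts at 1:37 PM and the flight starts at 12:39 PM, so the flight is first.

the flight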